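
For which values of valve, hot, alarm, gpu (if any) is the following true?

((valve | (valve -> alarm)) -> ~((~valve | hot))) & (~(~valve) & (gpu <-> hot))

valve = True, hot = False, alarm = True, gpu = False

  (valve | (valve -> alarm)) -> ~((~valve | hot)) = True
    valve | (valve -> alarm) = True
      valve -> alarm = True
    ~((~valve | hot)) = True
      ~valve | hot = False
        ~valve = False
  ~(~valve) & (gpu <-> hot) = True
    ~(~valve) = True
      ~valve = False
    gpu <-> hot = True
Both conjuncts True, so the formula holds.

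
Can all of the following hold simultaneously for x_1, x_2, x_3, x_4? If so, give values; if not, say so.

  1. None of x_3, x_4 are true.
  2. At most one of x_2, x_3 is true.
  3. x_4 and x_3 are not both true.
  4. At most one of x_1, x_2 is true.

x_1=F, x_2=F, x_3=F, x_4=F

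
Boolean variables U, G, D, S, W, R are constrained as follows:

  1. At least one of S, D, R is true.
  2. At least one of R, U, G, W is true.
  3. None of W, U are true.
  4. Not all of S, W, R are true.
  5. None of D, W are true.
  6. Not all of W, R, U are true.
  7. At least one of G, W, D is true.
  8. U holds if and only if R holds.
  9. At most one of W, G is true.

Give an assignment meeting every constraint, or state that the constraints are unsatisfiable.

U = False, G = True, D = False, S = True, W = False, R = False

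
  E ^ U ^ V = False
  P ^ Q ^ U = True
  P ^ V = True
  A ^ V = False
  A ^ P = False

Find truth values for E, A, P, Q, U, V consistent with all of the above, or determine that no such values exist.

The formula is unsatisfiable.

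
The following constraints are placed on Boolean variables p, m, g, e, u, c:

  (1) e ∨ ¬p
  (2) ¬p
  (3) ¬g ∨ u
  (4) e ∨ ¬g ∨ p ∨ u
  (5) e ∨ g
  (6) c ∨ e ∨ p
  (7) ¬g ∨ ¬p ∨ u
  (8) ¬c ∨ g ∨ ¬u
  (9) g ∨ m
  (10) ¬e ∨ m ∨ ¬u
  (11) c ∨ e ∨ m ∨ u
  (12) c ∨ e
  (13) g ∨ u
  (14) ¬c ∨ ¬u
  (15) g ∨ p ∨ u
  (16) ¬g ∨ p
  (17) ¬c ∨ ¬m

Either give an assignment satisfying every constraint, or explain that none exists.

Unit clause (¬p) forces p = False.
In (¬g ∨ p) only ¬g is left, so g = False.
In (e ∨ g) only e is left, so e = True.
In (g ∨ m) only m is left, so m = True.
In (g ∨ u) only u is left, so u = True.
In (¬c ∨ ¬u) only ¬c is left, so c = False.
All clauses satisfied.

p=F; m=T; g=F; e=T; u=T; c=F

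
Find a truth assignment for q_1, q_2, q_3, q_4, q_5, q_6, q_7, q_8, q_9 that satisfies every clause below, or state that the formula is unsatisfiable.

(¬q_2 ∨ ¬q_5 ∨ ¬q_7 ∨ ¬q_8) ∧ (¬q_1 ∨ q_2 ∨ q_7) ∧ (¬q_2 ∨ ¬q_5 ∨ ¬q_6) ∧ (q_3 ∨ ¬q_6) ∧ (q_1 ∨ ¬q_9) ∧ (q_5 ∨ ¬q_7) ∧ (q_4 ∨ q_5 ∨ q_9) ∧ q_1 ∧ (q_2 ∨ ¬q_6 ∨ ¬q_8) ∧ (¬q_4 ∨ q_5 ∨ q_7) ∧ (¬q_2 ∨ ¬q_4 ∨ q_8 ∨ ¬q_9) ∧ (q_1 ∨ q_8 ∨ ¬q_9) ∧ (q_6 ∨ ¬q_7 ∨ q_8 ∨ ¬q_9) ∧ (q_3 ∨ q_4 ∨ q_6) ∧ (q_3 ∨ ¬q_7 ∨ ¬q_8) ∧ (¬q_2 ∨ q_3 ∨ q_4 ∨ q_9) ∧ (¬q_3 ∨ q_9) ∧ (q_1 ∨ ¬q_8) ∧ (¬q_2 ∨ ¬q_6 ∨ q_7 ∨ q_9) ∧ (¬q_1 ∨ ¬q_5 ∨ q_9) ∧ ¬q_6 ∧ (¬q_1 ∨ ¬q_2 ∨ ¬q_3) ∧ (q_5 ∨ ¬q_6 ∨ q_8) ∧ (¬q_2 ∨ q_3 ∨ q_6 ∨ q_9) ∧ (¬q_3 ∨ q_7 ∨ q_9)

q_1 = True; q_2 = False; q_3 = True; q_4 = False; q_5 = True; q_6 = False; q_7 = True; q_8 = True; q_9 = True

Unit clause (q_1) forces q_1 = True.
Unit clause (¬q_6) forces q_6 = False.
Set q_2 = False.
  then (¬q_1 ∨ q_2 ∨ q_7) forces q_7 = True.
  then (q_5 ∨ ¬q_7) forces q_5 = True.
  then (¬q_1 ∨ ¬q_5 ∨ q_9) forces q_9 = True.
  then (q_6 ∨ ¬q_7 ∨ q_8 ∨ ¬q_9) forces q_8 = True.
  then (q_3 ∨ ¬q_7 ∨ ¬q_8) forces q_3 = True.
Set q_4 = False.
All clauses satisfied.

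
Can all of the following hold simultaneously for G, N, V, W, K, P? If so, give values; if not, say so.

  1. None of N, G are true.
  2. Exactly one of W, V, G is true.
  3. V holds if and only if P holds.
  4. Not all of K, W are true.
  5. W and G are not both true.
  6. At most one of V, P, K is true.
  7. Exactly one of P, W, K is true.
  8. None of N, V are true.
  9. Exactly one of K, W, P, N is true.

G=F, N=F, V=F, W=T, K=F, P=F

  (1) {N, G}: 0 true — none ✓
  (2) {W, V, G}: 1 true — exactly one ✓
  (3) V=F, P=F — same ✓
  (4) {K, W}: 1/2 true — not all ✓
  (5) W=T, G=F — not both ✓
  (6) {V, P, K}: 0 true — at most one ✓
  (7) {P, W, K}: 1 true — exactly one ✓
  (8) {N, V}: 0 true — none ✓
  (9) {K, W, P, N}: 1 true — exactly one ✓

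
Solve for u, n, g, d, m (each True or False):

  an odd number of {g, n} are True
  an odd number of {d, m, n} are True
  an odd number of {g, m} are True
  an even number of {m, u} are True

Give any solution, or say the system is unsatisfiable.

u: False, n: False, g: True, d: True, m: False

{g, n}: 1 true → odd ✓
{d, m, n}: 1 true → odd ✓
{g, m}: 1 true → odd ✓
{m, u}: 0 true → even ✓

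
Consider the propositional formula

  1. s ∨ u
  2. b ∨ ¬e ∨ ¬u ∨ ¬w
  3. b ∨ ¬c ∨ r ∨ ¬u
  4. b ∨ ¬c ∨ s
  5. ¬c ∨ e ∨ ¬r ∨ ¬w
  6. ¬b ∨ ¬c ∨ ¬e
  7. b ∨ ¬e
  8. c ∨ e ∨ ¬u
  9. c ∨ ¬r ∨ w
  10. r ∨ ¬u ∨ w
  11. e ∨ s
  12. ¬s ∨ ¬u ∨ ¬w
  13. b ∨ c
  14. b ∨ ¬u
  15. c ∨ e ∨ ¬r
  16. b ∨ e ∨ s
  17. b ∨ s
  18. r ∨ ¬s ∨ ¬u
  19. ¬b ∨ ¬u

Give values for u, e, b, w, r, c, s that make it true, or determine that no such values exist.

Set u = False.
  then (s ∨ u) forces s = True.
Set e = True.
  then (b ∨ ¬e) forces b = True.
  then (¬b ∨ ¬c ∨ ¬e) forces c = False.
Set w = True.
Set r = True.
All clauses satisfied.

u: False, e: True, b: True, w: True, r: True, c: False, s: True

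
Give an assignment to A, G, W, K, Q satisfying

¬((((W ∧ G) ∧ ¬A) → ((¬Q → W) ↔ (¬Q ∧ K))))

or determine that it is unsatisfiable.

A = False, G = True, W = True, K = False, Q = True

  ¬((((W ∧ G) ∧ ¬A) → ((¬Q → W) ↔ (¬Q ∧ K)))) = True
    ((W ∧ G) ∧ ¬A) → ((¬Q → W) ↔ (¬Q ∧ K)) = False
      (W ∧ G) ∧ ¬A = True
        W ∧ G = True
        ¬A = True
      (¬Q → W) ↔ (¬Q ∧ K) = False
        ¬Q → W = True
          ¬Q = False
        ¬Q ∧ K = False
          ¬Q = False
The formula evaluates to True.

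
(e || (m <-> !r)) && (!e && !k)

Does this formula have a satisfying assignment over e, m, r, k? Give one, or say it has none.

e: False, m: False, r: True, k: False

  e || (m <-> !r) = True
    m <-> !r = True
      !r = False
  !e && !k = True
    !e = True
    !k = True
Both conjuncts True, so the formula holds.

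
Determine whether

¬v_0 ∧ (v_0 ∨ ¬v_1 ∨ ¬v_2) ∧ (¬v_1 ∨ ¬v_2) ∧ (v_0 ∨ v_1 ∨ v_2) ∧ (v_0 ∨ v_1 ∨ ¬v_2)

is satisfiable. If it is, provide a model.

Unit clause (¬v_0) forces v_0 = False.
Set v_1 = True.
  then (v_0 ∨ ¬v_1 ∨ ¬v_2) forces v_2 = False.
Check each clause:
  (¬v_0): ¬v_0 holds.
  (v_0 ∨ ¬v_1 ∨ ¬v_2): ¬v_2 holds.
  (¬v_1 ∨ ¬v_2): ¬v_2 holds.
  (v_0 ∨ v_1 ∨ v_2): v_1 holds.
  (v_0 ∨ v_1 ∨ ¬v_2): v_1 holds.
All clauses satisfied.

v_0: False, v_1: True, v_2: False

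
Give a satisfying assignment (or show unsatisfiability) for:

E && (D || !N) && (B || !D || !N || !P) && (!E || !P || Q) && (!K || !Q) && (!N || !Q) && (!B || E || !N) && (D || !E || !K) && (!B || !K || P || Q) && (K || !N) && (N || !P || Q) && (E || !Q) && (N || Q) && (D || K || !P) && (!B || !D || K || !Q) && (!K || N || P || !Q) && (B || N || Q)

Unit clause (E) forces E = True.
Set N = False.
  then (N || Q) forces Q = True.
  then (!K || !Q) forces K = False.
Set P = True.
  then (D || K || !P) forces D = True.
  then (!B || !D || K || !Q) forces B = False.
All clauses satisfied.

N = False; P = True; B = False; Q = True; K = False; D = True; E = True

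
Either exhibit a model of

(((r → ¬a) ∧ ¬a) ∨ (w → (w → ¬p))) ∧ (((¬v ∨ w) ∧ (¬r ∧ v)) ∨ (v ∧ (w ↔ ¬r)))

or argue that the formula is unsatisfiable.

w = False, a = True, v = True, r = True, p = False

  ((r → ¬a) ∧ ¬a) ∨ (w → (w → ¬p)) = True
    (r → ¬a) ∧ ¬a = False
      r → ¬a = False
        ¬a = False
      ¬a = False
    w → (w → ¬p) = True
      w → ¬p = True
        ¬p = True
  ((¬v ∨ w) ∧ (¬r ∧ v)) ∨ (v ∧ (w ↔ ¬r)) = True
    (¬v ∨ w) ∧ (¬r ∧ v) = False
      ¬v ∨ w = False
        ¬v = False
      ¬r ∧ v = False
        ¬r = False
    v ∧ (w ↔ ¬r) = True
      w ↔ ¬r = True
        ¬r = False
Both conjuncts True, so the formula holds.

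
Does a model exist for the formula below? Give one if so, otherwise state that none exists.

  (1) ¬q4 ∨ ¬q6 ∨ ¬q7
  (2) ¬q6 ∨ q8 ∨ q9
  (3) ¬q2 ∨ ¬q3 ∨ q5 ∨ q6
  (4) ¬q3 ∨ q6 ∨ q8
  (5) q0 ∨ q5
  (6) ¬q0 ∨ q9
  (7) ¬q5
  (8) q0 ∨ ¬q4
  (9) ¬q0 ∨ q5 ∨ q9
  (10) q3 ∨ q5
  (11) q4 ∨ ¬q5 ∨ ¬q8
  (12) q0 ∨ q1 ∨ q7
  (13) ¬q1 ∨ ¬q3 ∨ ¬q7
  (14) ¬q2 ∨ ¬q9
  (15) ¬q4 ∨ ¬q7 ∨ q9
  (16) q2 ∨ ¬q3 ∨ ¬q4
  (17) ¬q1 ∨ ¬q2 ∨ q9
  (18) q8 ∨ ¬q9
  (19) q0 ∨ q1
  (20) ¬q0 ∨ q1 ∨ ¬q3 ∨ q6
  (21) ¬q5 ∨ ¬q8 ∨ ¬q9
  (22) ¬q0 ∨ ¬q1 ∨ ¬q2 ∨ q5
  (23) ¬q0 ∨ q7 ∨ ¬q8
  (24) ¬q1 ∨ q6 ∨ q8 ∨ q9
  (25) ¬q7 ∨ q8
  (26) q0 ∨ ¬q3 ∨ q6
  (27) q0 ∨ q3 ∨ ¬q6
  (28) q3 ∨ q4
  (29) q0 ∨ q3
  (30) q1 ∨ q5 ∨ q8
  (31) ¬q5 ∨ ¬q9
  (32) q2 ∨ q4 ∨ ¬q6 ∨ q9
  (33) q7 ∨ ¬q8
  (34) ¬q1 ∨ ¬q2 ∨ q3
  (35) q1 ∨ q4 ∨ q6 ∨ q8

Unit clause (¬q5) forces q5 = False.
In (q3 ∨ q5) only q3 is left, so q3 = True.
In (q0 ∨ q5) only q0 is left, so q0 = True.
In (¬q0 ∨ q9) only q9 is left, so q9 = True.
In (¬q2 ∨ ¬q9) only ¬q2 is left, so q2 = False.
In (q2 ∨ ¬q3 ∨ ¬q4) only ¬q4 is left, so q4 = False.
In (q8 ∨ ¬q9) only q8 is left, so q8 = True.
In (¬q0 ∨ q7 ∨ ¬q8) only q7 is left, so q7 = True.
In (¬q1 ∨ ¬q3 ∨ ¬q7) only ¬q1 is left, so q1 = False.
In (¬q0 ∨ q1 ∨ ¬q3 ∨ q6) only q6 is left, so q6 = True.
All clauses satisfied.

q0=T, q1=F, q2=F, q3=T, q4=F, q5=F, q6=T, q7=T, q8=T, q9=T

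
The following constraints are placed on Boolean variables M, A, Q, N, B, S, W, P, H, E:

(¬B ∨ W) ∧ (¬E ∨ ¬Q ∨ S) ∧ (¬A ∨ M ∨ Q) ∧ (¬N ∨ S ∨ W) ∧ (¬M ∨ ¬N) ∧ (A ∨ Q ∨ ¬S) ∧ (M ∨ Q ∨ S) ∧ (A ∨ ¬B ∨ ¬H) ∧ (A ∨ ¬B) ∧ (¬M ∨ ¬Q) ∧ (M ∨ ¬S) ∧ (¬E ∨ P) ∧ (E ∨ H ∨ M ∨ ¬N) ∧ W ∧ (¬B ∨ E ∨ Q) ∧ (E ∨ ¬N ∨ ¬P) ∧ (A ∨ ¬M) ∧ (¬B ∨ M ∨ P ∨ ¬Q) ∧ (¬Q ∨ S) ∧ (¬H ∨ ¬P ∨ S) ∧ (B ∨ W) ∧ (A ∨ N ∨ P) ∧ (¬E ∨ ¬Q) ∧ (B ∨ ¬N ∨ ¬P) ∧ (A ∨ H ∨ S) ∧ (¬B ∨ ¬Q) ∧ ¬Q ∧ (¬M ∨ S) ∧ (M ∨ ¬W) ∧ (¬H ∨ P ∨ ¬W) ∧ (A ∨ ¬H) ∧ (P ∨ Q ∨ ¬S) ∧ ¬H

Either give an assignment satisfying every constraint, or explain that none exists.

M = True, A = True, Q = False, N = False, B = False, S = True, W = True, P = True, H = False, E = True

Unit clause (W) forces W = True.
Unit clause (¬Q) forces Q = False.
In (M ∨ ¬W) only M is left, so M = True.
Unit clause (¬H) forces H = False.
In (¬M ∨ ¬N) only ¬N is left, so N = False.
In (A ∨ ¬M) only A is left, so A = True.
In (¬M ∨ S) only S is left, so S = True.
In (P ∨ Q ∨ ¬S) only P is left, so P = True.
Set B = False.
Set E = True.
All clauses satisfied.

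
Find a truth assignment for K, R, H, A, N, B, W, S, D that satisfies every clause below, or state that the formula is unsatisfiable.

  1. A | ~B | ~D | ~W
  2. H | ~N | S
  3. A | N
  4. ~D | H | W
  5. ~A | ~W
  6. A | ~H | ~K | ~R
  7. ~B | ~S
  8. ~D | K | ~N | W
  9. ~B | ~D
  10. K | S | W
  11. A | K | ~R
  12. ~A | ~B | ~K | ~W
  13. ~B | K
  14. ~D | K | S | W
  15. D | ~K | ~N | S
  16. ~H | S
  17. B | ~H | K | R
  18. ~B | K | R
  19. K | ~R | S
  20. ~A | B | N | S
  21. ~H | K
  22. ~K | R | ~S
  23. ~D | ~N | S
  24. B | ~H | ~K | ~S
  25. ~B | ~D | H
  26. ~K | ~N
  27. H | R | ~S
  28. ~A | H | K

Set K = True.
  then (~K | ~N) forces N = False.
  then (A | N) forces A = True.
  then (~A | ~W) forces W = False.
Set R = True.
Try H = True:
  (~H | S) forces S = True.
  (~B | ~S) forces B = False.
  clause (B | ~H | ~K | ~S) is falsified — backtrack.
So H = False.
  then (~D | H | W) forces D = False.
Set B = False.
  then (~A | B | N | S) forces S = True.
All clauses satisfied.

K = True, R = True, H = False, A = True, N = False, B = False, W = False, S = True, D = False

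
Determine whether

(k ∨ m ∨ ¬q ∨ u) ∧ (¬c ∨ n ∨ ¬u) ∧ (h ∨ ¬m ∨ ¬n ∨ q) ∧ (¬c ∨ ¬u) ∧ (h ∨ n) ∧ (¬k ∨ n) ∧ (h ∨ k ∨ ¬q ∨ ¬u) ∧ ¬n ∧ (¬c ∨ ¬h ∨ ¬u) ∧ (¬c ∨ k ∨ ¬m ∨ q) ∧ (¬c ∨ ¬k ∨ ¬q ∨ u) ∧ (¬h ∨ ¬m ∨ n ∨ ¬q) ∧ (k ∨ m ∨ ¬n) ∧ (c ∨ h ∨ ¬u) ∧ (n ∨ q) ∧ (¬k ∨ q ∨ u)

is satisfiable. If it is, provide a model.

n = False; k = False; c = False; h = True; q = True; m = False; u = True

Unit clause (¬n) forces n = False.
In (n ∨ q) only q is left, so q = True.
In (h ∨ n) only h is left, so h = True.
In (¬k ∨ n) only ¬k is left, so k = False.
In (¬h ∨ ¬m ∨ n ∨ ¬q) only ¬m is left, so m = False.
In (k ∨ m ∨ ¬q ∨ u) only u is left, so u = True.
In (¬c ∨ n ∨ ¬u) only ¬c is left, so c = False.
All clauses satisfied.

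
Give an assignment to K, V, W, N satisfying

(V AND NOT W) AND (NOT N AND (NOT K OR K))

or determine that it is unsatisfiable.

K = False; V = True; W = False; N = False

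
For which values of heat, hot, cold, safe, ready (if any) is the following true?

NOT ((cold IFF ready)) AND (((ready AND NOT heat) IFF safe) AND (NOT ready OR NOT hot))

heat = True; hot = True; cold = True; safe = False; ready = False

  NOT ((cold IFF ready)) = True
    cold IFF ready = False
  ((ready AND NOT heat) IFF safe) AND (NOT ready OR NOT hot) = True
    (ready AND NOT heat) IFF safe = True
      ready AND NOT heat = False
        NOT heat = False
    NOT ready OR NOT hot = True
      NOT ready = True
      NOT hot = False
Both conjuncts True, so the formula holds.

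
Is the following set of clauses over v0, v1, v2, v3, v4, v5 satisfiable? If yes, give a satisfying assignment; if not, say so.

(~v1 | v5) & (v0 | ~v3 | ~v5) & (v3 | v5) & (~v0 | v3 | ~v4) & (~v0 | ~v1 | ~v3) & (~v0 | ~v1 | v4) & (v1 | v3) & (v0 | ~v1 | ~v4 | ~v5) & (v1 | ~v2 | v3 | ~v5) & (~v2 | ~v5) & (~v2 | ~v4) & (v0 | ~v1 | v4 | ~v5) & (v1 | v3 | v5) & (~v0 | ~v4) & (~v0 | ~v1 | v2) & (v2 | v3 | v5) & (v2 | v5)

Set v0 = True.
  then (~v0 | ~v4) forces v4 = False.
  then (~v0 | ~v1 | v4) forces v1 = False.
  then (v1 | v3) forces v3 = True.
Set v2 = True.
  then (~v2 | ~v5) forces v5 = False.
All clauses satisfied.

v0=T, v1=F, v2=T, v3=T, v4=F, v5=F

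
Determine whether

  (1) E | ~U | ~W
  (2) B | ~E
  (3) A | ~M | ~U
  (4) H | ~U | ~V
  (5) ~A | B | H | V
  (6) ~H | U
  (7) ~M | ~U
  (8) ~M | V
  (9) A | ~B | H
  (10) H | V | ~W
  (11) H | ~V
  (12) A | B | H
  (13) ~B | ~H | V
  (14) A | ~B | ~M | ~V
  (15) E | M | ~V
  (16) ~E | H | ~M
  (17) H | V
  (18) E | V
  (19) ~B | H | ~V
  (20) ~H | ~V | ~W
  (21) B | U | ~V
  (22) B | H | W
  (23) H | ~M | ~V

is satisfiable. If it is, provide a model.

Set B = True.
Set E = True.
Try U = False:
  (~H | U) forces H = False.
  (A | ~B | H) forces A = True.
  (H | ~V) forces V = False.
  clause (H | V) is falsified — backtrack.
So U = True.
  then (~M | ~U) forces M = False.
Set H = True.
  then (~B | ~H | V) forces V = True.
  then (~H | ~V | ~W) forces W = False.
Set A = False.
All clauses satisfied.

B=T; E=T; U=T; H=T; A=F; M=F; V=T; W=F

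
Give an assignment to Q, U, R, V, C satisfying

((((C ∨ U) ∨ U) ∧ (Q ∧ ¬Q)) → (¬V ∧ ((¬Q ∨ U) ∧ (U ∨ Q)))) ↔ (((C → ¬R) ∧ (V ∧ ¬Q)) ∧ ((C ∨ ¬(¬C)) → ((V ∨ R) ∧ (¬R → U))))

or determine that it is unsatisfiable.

Q=F, U=F, R=F, V=T, C=F

  ((((C ∨ U) ∨ U) ∧ (Q ∧ ¬Q)) → (¬V ∧ ((¬Q ∨ U) ∧ (U ∨ Q)))) ↔ (((C → ¬R) ∧ (V ∧ ¬Q)) ∧ ((C ∨ ¬(¬C)) → ((V ∨ R) ∧ (¬R → U)))) = True
    (((C ∨ U) ∨ U) ∧ (Q ∧ ¬Q)) → (¬V ∧ ((¬Q ∨ U) ∧ (U ∨ Q))) = True
      ((C ∨ U) ∨ U) ∧ (Q ∧ ¬Q) = False
        (C ∨ U) ∨ U = False
          C ∨ U = False
        Q ∧ ¬Q = False
          ¬Q = True
      ¬V ∧ ((¬Q ∨ U) ∧ (U ∨ Q)) = False
        ¬V = False
        (¬Q ∨ U) ∧ (U ∨ Q) = False
          ¬Q ∨ U = True
            ¬Q = True
          U ∨ Q = False
    ((C → ¬R) ∧ (V ∧ ¬Q)) ∧ ((C ∨ ¬(¬C)) → ((V ∨ R) ∧ (¬R → U))) = True
      (C → ¬R) ∧ (V ∧ ¬Q) = True
        C → ¬R = True
          ¬R = True
        V ∧ ¬Q = True
          ¬Q = True
      (C ∨ ¬(¬C)) → ((V ∨ R) ∧ (¬R → U)) = True
        C ∨ ¬(¬C) = False
          ¬(¬C) = False
            ¬C = True
        (V ∨ R) ∧ (¬R → U) = False
          V ∨ R = True
          ¬R → U = False
            ¬R = True
The formula evaluates to True.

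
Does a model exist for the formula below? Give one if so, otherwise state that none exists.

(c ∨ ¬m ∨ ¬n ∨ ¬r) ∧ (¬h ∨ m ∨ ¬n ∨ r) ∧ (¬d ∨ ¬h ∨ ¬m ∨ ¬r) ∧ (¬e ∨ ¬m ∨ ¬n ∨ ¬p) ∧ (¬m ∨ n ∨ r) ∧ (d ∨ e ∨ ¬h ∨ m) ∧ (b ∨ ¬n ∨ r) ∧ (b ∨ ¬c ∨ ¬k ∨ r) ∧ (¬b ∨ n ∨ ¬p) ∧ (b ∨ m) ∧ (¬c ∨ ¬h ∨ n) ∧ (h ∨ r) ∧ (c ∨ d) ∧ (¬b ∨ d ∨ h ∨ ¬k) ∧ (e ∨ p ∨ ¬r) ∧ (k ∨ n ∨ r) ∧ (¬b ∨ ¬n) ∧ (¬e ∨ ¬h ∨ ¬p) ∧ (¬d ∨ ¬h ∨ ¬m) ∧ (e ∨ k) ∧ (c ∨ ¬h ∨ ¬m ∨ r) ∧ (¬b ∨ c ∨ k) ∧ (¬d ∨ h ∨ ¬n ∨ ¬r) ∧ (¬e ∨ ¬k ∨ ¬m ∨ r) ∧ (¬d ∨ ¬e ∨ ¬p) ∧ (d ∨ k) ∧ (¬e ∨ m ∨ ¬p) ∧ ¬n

c=T, h=F, k=T, d=T, n=F, m=T, b=F, p=F, r=T, e=T

Unit clause (¬n) forces n = False.
Set c = True.
  then (¬c ∨ ¬h ∨ n) forces h = False.
  then (h ∨ r) forces r = True.
Set k = True.
Set d = True.
Set m = True.
Set b = False.
Set p = False.
  then (e ∨ p ∨ ¬r) forces e = True.
All clauses satisfied.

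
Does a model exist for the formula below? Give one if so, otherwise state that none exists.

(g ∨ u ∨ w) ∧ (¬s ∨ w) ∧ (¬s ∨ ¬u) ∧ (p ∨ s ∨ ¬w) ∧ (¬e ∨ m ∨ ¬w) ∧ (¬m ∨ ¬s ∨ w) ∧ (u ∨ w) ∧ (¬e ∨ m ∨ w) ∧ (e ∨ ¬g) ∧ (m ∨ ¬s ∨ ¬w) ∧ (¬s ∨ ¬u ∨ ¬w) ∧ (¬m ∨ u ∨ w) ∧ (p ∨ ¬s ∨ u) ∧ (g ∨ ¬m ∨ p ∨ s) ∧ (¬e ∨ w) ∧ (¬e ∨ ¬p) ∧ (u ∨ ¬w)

Set e = False.
  then (e ∨ ¬g) forces g = False.
Set p = False.
Set u = True.
  then (¬s ∨ ¬u) forces s = False.
  then (p ∨ s ∨ ¬w) forces w = False.
  then (g ∨ ¬m ∨ p ∨ s) forces m = False.
All clauses satisfied.

e=F; p=F; u=T; s=F; g=F; m=F; w=F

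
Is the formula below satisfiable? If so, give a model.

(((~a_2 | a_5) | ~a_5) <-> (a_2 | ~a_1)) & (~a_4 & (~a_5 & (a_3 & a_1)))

a_1 = True, a_2 = True, a_3 = True, a_4 = False, a_5 = False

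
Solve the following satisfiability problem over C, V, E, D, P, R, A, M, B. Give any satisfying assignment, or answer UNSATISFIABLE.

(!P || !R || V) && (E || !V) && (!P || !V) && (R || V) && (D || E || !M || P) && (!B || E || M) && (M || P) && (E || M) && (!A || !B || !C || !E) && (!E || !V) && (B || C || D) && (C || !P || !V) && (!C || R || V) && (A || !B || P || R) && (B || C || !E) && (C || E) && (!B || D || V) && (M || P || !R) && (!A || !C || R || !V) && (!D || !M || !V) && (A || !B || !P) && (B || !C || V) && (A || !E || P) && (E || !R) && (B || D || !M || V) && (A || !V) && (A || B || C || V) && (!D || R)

Set C = False.
  then (C || E) forces E = True.
  then (!E || !V) forces V = False.
  then (B || C || !E) forces B = True.
  then (!B || D || V) forces D = True.
  then (!D || R) forces R = True.
  then (!P || !R || V) forces P = False.
  then (M || P) forces M = True.
  then (A || !E || P) forces A = True.
All clauses satisfied.

C = False, V = False, E = True, D = True, P = False, R = True, A = True, M = True, B = True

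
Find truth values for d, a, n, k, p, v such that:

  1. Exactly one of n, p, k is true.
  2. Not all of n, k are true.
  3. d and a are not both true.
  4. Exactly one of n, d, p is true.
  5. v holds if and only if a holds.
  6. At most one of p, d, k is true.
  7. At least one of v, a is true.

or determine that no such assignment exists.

d: False, a: True, n: True, k: False, p: False, v: True

  (1) {n, p, k}: 1 true — exactly one ✓
  (2) {n, k}: 1/2 true — not all ✓
  (3) d=F, a=T — not both ✓
  (4) {n, d, p}: 1 true — exactly one ✓
  (5) v=T, a=T — same ✓
  (6) {p, d, k}: 0 true — at most one ✓
  (7) {v, a}: 2 true — at least one ✓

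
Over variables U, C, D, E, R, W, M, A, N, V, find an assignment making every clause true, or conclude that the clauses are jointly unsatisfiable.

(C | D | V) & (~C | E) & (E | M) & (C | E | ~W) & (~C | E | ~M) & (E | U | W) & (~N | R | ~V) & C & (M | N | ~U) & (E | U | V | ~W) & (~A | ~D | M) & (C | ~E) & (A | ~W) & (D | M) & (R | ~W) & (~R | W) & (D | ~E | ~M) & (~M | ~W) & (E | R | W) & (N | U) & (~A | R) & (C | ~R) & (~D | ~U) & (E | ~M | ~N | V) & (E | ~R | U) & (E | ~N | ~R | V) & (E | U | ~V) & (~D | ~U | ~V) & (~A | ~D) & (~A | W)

U: False, C: True, D: True, E: True, R: False, W: False, M: False, A: False, N: True, V: False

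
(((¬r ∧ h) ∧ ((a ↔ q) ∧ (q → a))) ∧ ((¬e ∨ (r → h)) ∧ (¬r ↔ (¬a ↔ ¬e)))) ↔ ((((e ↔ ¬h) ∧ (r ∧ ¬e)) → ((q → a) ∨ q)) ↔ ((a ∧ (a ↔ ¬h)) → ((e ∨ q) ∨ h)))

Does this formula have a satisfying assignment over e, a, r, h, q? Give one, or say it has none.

e = False, a = True, r = False, h = False, q = False

  (((¬r ∧ h) ∧ ((a ↔ q) ∧ (q → a))) ∧ ((¬e ∨ (r → h)) ∧ (¬r ↔ (¬a ↔ ¬e)))) ↔ ((((e ↔ ¬h) ∧ (r ∧ ¬e)) → ((q → a) ∨ q)) ↔ ((a ∧ (a ↔ ¬h)) → ((e ∨ q) ∨ h))) = True
    ((¬r ∧ h) ∧ ((a ↔ q) ∧ (q → a))) ∧ ((¬e ∨ (r → h)) ∧ (¬r ↔ (¬a ↔ ¬e))) = False
      (¬r ∧ h) ∧ ((a ↔ q) ∧ (q → a)) = False
        ¬r ∧ h = False
          ¬r = True
        (a ↔ q) ∧ (q → a) = False
          a ↔ q = False
          q → a = True
      (¬e ∨ (r → h)) ∧ (¬r ↔ (¬a ↔ ¬e)) = False
        ¬e ∨ (r → h) = True
          ¬e = True
          r → h = True
        ¬r ↔ (¬a ↔ ¬e) = False
          ¬r = True
          ¬a ↔ ¬e = False
            ¬a = False
            ¬e = True
    (((e ↔ ¬h) ∧ (r ∧ ¬e)) → ((q → a) ∨ q)) ↔ ((a ∧ (a ↔ ¬h)) → ((e ∨ q) ∨ h)) = False
      ((e ↔ ¬h) ∧ (r ∧ ¬e)) → ((q → a) ∨ q) = True
        (e ↔ ¬h) ∧ (r ∧ ¬e) = False
          e ↔ ¬h = False
            ¬h = True
          r ∧ ¬e = False
            ¬e = True
        (q → a) ∨ q = True
          q → a = True
      (a ∧ (a ↔ ¬h)) → ((e ∨ q) ∨ h) = False
        a ∧ (a ↔ ¬h) = True
          a ↔ ¬h = True
            ¬h = True
        (e ∨ q) ∨ h = False
          e ∨ q = False
The formula evaluates to True.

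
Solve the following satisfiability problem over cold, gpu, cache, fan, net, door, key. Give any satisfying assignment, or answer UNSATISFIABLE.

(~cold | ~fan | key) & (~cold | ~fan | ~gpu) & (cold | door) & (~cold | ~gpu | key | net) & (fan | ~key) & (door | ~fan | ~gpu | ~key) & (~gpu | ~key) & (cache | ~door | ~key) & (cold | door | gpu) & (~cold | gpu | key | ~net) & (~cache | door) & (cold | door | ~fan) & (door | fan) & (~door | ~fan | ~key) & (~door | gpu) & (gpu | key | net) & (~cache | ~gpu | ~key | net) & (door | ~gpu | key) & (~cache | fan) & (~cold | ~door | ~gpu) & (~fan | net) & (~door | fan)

Set cold = False.
  then (cold | door) forces door = True.
  then (~door | gpu) forces gpu = True.
  then (~door | fan) forces fan = True.
  then (~gpu | ~key) forces key = False.
  then (~fan | net) forces net = True.
Set cache = True.
All clauses satisfied.

cold=F; gpu=T; cache=T; fan=T; net=T; door=T; key=F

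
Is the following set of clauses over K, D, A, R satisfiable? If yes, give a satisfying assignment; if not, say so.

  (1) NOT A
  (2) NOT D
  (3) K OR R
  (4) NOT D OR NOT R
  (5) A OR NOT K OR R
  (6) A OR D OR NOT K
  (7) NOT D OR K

Unit clause (NOT A) forces A = False.
Unit clause (NOT D) forces D = False.
In (A OR D OR NOT K) only NOT K is left, so K = False.
In (K OR R) only R is left, so R = True.
Check each clause:
  (NOT A): NOT A holds.
  (NOT D): NOT D holds.
  (K OR R): R holds.
  (NOT D OR NOT R): NOT D holds.
  (A OR NOT K OR R): NOT K holds.
  (A OR D OR NOT K): NOT K holds.
  (NOT D OR K): NOT D holds.
All clauses satisfied.

K: False, D: False, A: False, R: True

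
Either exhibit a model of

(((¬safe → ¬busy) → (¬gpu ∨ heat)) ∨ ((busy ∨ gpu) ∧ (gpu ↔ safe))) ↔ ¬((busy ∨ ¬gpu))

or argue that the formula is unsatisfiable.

gpu=T, busy=F, safe=F, heat=T

  (((¬safe → ¬busy) → (¬gpu ∨ heat)) ∨ ((busy ∨ gpu) ∧ (gpu ↔ safe))) ↔ ¬((busy ∨ ¬gpu)) = True
    ((¬safe → ¬busy) → (¬gpu ∨ heat)) ∨ ((busy ∨ gpu) ∧ (gpu ↔ safe)) = True
      (¬safe → ¬busy) → (¬gpu ∨ heat) = True
        ¬safe → ¬busy = True
          ¬safe = True
          ¬busy = True
        ¬gpu ∨ heat = True
          ¬gpu = False
      (busy ∨ gpu) ∧ (gpu ↔ safe) = False
        busy ∨ gpu = True
        gpu ↔ safe = False
    ¬((busy ∨ ¬gpu)) = True
      busy ∨ ¬gpu = False
        ¬gpu = False
The formula evaluates to True.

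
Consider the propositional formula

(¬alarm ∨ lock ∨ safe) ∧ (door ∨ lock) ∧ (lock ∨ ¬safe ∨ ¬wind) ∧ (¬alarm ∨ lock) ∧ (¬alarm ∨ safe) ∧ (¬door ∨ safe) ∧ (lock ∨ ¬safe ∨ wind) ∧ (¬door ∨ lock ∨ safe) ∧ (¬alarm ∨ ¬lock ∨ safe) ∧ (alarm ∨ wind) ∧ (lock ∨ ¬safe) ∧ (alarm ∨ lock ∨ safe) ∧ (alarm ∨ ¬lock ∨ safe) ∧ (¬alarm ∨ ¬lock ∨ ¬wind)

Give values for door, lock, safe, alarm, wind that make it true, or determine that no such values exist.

door=F, lock=T, safe=T, alarm=T, wind=F

Set door = False.
  then (door ∨ lock) forces lock = True.
Try safe = False:
  (¬alarm ∨ safe) forces alarm = False.
  clause (alarm ∨ ¬lock ∨ safe) is falsified — backtrack.
So safe = True.
Set alarm = True.
  then (¬alarm ∨ ¬lock ∨ ¬wind) forces wind = False.
All clauses satisfied.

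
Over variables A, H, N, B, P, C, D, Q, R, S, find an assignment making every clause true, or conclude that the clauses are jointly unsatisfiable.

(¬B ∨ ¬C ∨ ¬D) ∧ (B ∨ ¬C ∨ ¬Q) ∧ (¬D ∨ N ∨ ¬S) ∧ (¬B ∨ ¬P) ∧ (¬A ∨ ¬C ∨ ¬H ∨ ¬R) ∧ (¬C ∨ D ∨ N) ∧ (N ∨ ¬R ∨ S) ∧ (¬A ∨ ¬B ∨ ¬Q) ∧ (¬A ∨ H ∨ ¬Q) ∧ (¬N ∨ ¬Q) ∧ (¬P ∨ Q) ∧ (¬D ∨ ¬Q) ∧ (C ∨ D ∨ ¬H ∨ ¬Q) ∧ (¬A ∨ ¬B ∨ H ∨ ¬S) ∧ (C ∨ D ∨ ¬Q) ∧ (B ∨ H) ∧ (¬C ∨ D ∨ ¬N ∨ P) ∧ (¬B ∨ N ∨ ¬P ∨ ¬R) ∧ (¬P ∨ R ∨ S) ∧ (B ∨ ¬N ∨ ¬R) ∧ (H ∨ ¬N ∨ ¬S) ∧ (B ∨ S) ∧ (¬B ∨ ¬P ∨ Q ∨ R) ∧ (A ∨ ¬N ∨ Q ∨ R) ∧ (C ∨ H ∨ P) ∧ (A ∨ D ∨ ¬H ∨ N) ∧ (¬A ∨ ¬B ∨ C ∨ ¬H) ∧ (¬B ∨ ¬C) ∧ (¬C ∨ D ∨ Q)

A: True, H: True, N: False, B: False, P: False, C: False, D: False, Q: False, R: True, S: True

Set A = True.
Set H = True.
Set N = False.
Try B = True:
  (¬B ∨ ¬P) forces P = False.
  (¬A ∨ ¬B ∨ ¬Q) forces Q = False.
  (¬A ∨ ¬B ∨ C ∨ ¬H) forces C = True.
  clause (¬B ∨ ¬C) is falsified — backtrack.
So B = False.
  then (B ∨ S) forces S = True.
  then (¬D ∨ N ∨ ¬S) forces D = False.
  then (¬C ∨ D ∨ N) forces C = False.
  then (C ∨ D ∨ ¬H ∨ ¬Q) forces Q = False.
  then (¬P ∨ Q) forces P = False.
Set R = True.
All clauses satisfied.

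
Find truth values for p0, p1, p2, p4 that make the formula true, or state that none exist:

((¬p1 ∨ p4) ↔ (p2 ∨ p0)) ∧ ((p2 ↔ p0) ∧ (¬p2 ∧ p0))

Case p0 = True: the formula simplifies to (¬p1 ∨ p4) ∧ (p2 ∧ ¬p2).
  p2 = True: the conjunct ¬p2 is False.
  p2 = False: the conjunct p2 is False.
Case p0 = False: the conjunct p0 is False.
Both cases fail — unsatisfiable.

No satisfying assignment exists.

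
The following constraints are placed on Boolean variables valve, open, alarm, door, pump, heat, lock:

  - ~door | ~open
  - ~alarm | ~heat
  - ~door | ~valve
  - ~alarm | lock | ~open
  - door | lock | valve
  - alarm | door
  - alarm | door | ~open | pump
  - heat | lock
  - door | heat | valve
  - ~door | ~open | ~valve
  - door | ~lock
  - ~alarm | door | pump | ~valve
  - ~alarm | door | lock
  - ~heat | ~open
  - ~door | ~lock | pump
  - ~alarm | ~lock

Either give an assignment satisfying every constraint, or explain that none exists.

valve=F, open=F, alarm=F, door=T, pump=T, heat=T, lock=F

Try valve = True:
  (~door | ~valve) forces door = False.
  (alarm | door) forces alarm = True.
  (~alarm | ~heat) forces heat = False.
  (heat | lock) forces lock = True.
  clause (door | ~lock) is falsified — backtrack.
So valve = False.
Set open = False.
Try alarm = True:
  (~alarm | ~heat) forces heat = False.
  (heat | lock) forces lock = True.
  clause (~alarm | ~lock) is falsified — backtrack.
So alarm = False.
  then (alarm | door) forces door = True.
Set pump = True.
Set heat = True.
Set lock = False.
All clauses satisfied.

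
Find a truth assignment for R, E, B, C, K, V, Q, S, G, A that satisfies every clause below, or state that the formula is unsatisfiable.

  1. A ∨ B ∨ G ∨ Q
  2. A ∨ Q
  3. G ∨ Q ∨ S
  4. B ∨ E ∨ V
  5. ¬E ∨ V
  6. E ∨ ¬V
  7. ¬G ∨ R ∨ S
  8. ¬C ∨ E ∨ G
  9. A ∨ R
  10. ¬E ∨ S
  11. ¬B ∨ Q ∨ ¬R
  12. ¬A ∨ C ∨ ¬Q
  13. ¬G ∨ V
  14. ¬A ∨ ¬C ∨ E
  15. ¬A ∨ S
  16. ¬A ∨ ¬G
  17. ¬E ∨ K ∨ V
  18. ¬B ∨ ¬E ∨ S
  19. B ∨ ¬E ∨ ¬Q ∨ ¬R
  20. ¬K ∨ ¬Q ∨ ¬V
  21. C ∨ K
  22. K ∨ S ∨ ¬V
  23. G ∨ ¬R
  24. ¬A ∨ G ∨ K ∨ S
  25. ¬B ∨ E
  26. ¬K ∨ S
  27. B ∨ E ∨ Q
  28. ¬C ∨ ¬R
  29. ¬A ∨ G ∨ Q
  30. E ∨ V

R=F, E=T, B=T, C=T, K=F, V=T, Q=T, S=T, G=F, A=T

Set R = False.
  then (A ∨ R) forces A = True.
  then (¬A ∨ S) forces S = True.
  then (¬A ∨ ¬G) forces G = False.
  then (¬A ∨ G ∨ Q) forces Q = True.
  then (¬A ∨ C ∨ ¬Q) forces C = True.
  then (¬A ∨ ¬C ∨ E) forces E = True.
  then (¬E ∨ V) forces V = True.
  then (¬K ∨ ¬Q ∨ ¬V) forces K = False.
Set B = True.
All clauses satisfied.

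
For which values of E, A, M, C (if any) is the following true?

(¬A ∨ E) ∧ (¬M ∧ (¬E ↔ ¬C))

E = True, A = False, M = False, C = True

  ¬A ∨ E = True
    ¬A = True
  ¬M ∧ (¬E ↔ ¬C) = True
    ¬M = True
    ¬E ↔ ¬C = True
      ¬E = False
      ¬C = False
Both conjuncts True, so the formula holds.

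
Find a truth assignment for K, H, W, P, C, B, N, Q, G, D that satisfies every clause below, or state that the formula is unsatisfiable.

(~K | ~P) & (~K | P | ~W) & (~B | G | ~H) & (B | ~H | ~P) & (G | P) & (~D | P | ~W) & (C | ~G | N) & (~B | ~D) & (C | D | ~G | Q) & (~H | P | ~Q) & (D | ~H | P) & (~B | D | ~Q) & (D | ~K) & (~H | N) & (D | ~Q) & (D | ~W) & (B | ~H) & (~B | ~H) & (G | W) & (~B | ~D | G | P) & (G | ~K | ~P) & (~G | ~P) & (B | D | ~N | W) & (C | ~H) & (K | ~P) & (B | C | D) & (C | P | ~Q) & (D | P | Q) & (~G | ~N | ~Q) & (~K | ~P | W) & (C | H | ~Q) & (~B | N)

Set K = True.
  then (~K | ~P) forces P = False.
  then (~K | P | ~W) forces W = False.
  then (G | P) forces G = True.
  then (D | ~K) forces D = True.
  then (~B | ~D) forces B = False.
  then (B | ~H) forces H = False.
Set C = False.
  then (C | ~G | N) forces N = True.
  then (C | P | ~Q) forces Q = False.
All clauses satisfied.

K = True, H = False, W = False, P = False, C = False, B = False, N = True, Q = False, G = True, D = True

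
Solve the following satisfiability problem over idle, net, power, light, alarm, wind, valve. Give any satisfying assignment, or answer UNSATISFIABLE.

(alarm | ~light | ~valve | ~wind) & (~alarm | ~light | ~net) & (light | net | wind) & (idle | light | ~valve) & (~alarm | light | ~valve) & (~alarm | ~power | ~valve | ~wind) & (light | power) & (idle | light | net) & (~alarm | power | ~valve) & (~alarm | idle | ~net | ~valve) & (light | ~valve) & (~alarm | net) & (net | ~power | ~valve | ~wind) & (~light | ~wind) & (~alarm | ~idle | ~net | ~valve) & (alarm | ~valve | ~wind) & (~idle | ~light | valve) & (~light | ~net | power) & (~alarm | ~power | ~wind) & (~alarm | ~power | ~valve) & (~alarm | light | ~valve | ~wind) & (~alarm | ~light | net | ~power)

Set idle = True.
Set net = False.
  then (~alarm | net) forces alarm = False.
Set power = True.
Set light = False.
  then (light | net | wind) forces wind = True.
  then (light | ~valve) forces valve = False.
All clauses satisfied.

idle=T; net=F; power=T; light=F; alarm=F; wind=T; valve=F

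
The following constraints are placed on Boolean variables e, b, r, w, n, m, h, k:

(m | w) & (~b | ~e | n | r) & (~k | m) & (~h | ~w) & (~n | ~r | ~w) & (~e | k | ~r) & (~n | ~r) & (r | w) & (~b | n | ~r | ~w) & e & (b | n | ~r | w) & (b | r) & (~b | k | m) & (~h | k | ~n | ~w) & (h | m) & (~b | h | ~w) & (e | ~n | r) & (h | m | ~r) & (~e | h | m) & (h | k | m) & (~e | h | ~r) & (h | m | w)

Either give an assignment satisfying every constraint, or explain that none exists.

Unit clause (e) forces e = True.
Set b = True.
Set r = True.
  then (~e | k | ~r) forces k = True.
  then (~n | ~r) forces n = False.
  then (~b | n | ~r | ~w) forces w = False.
  then (~e | h | ~r) forces h = True.
  then (m | w) forces m = True.
All clauses satisfied.

e: True, b: True, r: True, w: False, n: False, m: True, h: True, k: True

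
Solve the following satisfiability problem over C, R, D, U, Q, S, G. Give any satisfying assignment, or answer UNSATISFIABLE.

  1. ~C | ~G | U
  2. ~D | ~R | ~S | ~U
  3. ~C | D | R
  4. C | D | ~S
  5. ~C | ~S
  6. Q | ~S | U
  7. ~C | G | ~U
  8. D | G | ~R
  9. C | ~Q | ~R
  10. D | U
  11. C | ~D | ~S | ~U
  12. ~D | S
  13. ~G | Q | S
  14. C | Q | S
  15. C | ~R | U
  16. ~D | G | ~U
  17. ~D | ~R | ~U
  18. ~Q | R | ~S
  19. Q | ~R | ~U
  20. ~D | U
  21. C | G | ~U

Set C = True.
  then (~C | ~S) forces S = False.
  then (~D | S) forces D = False.
  then (~C | D | R) forces R = True.
  then (D | G | ~R) forces G = True.
  then (D | U) forces U = True.
  then (~G | Q | S) forces Q = True.
All clauses satisfied.

C = True; R = True; D = False; U = True; Q = True; S = False; G = True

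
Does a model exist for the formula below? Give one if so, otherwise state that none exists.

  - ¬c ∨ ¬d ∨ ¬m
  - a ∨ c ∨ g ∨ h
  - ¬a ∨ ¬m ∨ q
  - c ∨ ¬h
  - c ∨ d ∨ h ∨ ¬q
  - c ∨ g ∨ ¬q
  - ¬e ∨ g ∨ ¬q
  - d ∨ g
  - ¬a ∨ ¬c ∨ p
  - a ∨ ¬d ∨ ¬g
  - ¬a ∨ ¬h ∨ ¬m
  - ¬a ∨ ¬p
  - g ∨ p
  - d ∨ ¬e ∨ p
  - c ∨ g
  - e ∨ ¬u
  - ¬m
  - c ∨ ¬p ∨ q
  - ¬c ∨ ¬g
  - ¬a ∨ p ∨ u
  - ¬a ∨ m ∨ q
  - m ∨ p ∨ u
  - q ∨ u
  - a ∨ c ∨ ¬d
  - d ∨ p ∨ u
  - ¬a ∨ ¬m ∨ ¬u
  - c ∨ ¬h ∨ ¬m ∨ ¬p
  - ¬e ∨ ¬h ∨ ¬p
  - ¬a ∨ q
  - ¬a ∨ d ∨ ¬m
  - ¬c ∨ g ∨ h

h = True, c = True, u = False, d = True, e = False, p = True, m = False, q = True, a = False, g = False

Unit clause (¬m) forces m = False.
Set h = True.
  then (c ∨ ¬h) forces c = True.
  then (¬c ∨ ¬g) forces g = False.
  then (d ∨ g) forces d = True.
  then (g ∨ p) forces p = True.
  then (¬e ∨ ¬h ∨ ¬p) forces e = False.
  then (¬a ∨ ¬p) forces a = False.
  then (e ∨ ¬u) forces u = False.
  then (q ∨ u) forces q = True.
All clauses satisfied.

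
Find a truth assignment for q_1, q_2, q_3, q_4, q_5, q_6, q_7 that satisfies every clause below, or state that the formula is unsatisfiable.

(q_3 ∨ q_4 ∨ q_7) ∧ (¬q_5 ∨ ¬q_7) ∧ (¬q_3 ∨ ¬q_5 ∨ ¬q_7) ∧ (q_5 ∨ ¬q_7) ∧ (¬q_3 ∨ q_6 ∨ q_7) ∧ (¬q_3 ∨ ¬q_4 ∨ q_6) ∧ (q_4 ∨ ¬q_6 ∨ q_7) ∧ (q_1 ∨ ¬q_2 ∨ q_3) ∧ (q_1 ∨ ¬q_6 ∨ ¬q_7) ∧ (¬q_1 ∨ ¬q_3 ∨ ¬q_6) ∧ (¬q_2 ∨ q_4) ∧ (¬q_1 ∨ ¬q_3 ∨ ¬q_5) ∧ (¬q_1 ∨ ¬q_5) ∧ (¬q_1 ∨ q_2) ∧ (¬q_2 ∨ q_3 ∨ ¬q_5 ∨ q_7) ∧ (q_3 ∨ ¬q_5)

q_1: False, q_2: False, q_3: False, q_4: True, q_5: False, q_6: True, q_7: False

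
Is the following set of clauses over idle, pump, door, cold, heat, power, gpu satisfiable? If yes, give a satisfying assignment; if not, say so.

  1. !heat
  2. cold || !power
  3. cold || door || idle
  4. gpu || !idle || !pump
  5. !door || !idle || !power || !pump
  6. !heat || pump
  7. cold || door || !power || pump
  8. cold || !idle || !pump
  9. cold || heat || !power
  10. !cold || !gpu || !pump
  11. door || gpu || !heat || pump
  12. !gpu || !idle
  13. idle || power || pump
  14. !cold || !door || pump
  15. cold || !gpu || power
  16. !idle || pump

idle=F, pump=T, door=T, cold=F, heat=F, power=F, gpu=F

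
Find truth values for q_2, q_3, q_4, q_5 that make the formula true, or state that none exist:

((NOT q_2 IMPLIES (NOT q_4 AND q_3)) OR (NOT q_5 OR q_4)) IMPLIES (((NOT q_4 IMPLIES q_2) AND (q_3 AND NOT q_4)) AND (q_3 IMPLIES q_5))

q_2 = True; q_3 = True; q_4 = False; q_5 = True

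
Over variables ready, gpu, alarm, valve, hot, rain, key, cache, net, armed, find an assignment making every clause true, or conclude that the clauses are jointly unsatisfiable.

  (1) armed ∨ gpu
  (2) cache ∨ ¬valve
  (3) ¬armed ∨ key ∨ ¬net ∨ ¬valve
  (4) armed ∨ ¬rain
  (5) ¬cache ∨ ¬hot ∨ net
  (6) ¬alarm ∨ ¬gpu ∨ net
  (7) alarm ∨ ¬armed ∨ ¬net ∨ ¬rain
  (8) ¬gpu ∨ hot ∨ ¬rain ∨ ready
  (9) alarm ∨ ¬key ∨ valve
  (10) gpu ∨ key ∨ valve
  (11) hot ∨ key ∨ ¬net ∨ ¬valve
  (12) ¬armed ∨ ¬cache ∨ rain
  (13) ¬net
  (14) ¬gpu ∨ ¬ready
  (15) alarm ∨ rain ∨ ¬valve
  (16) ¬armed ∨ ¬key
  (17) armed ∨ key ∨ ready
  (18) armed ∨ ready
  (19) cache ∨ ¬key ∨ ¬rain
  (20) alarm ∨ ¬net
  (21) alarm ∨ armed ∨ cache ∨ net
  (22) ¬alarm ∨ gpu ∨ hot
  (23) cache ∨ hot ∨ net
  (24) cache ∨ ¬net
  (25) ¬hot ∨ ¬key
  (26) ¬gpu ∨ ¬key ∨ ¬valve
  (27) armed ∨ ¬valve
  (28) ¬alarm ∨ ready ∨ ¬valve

Unit clause (¬net) forces net = False.
Set ready = False.
  then (armed ∨ ready) forces armed = True.
  then (¬armed ∨ ¬key) forces key = False.
Set gpu = True.
  then (¬alarm ∨ ¬gpu ∨ net) forces alarm = False.
Try valve = True:
  (cache ∨ ¬valve) forces cache = True.
  (¬cache ∨ ¬hot ∨ net) forces hot = False.
  (¬gpu ∨ hot ∨ ¬rain ∨ ready) forces rain = False.
  clause (¬armed ∨ ¬cache ∨ rain) is falsified — backtrack.
So valve = False.
Try hot = False:
  (¬gpu ∨ hot ∨ ¬rain ∨ ready) forces rain = False.
  (¬armed ∨ ¬cache ∨ rain) forces cache = False.
  clause (cache ∨ hot ∨ net) is falsified — backtrack.
So hot = True.
  then (¬cache ∨ ¬hot ∨ net) forces cache = False.
Set rain = True.
All clauses satisfied.

ready = False, gpu = True, alarm = False, valve = False, hot = True, rain = True, key = False, cache = False, net = False, armed = True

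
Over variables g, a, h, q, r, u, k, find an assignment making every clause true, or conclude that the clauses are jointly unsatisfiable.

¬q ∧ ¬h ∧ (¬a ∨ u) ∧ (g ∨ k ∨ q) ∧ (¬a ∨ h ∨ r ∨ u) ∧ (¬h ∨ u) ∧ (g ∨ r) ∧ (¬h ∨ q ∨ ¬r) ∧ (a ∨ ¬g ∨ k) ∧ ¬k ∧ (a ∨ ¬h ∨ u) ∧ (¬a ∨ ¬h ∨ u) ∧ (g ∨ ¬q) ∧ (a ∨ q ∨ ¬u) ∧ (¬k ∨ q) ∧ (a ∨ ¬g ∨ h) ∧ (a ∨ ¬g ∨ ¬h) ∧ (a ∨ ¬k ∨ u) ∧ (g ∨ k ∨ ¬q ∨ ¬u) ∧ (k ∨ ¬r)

g = True; a = True; h = False; q = False; r = False; u = True; k = False

Unit clause (¬q) forces q = False.
Unit clause (¬h) forces h = False.
Unit clause (¬k) forces k = False.
In (k ∨ ¬r) only ¬r is left, so r = False.
In (g ∨ k ∨ q) only g is left, so g = True.
In (a ∨ ¬g ∨ k) only a is left, so a = True.
In (¬a ∨ u) only u is left, so u = True.
All clauses satisfied.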